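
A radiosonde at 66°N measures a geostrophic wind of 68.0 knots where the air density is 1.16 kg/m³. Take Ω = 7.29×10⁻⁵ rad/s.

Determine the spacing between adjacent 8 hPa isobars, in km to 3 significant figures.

148 km

Coriolis parameter at 66°N:
f = 2Ω sin φ = 2 × 7.29×10⁻⁵ × sin 66° = 1.33×10⁻⁴ s⁻¹
Wind speed in SI: 68.0 knots = 35.0 m/s
Geostrophic balance rearranged: |∂P/∂n| = f ρ V_g
|∂P/∂n| = 1.33×10⁻⁴ × 1.16 × 35.0 = 5.40×10⁻³ Pa/m
Isobar spacing: Δn = ΔP/|∂P/∂n| = 800 Pa / 5.40×10⁻³ Pa/m = 148012 m ≈ 148 km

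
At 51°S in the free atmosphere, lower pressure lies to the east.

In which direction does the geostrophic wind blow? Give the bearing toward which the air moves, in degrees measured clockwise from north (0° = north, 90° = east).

The pressure-gradient force points toward the east (bearing 090°).
Geostrophic balance: in the Southern Hemisphere the Coriolis force deflects motion to the left, so the geostrophic wind blows 90° to the left of the pressure-gradient force (low pressure on the right).
Rotating 090° by 90° counterclockwise gives 000° — the wind blows toward the north.

000°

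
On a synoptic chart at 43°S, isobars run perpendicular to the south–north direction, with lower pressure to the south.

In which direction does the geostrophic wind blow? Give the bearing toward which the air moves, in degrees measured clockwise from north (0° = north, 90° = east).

The pressure-gradient force points toward the south (bearing 180°).
Geostrophic balance: in the Southern Hemisphere the Coriolis force deflects motion to the left, so the geostrophic wind blows 90° to the left of the pressure-gradient force (low pressure on the right).
Rotating 180° by 90° counterclockwise gives 090° — the wind blows toward the east.

090°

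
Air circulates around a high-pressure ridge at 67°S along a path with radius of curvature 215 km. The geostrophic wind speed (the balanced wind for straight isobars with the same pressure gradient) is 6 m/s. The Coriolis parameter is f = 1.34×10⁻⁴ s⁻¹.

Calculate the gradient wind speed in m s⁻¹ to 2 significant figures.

Around a high, pressure-gradient force acts outward with centrifugal, so Coriolis balances both:
fV = (1/ρ)|∂P/∂n| + V²/R  →  V² − fR·V + fR·V_g = 0
With fR = 1.34×10⁻⁴ × 215×10³ m = 28.8 m/s:
V = [fR − √((fR)² − 4 fR V_g)]/2 = [28.8 − √(28.8² − 4×28.8×6)]/2 = 8.52 m/s
Supergeostrophic (V > V_g = 6 m/s), as expected around a high.

8.5 m s⁻¹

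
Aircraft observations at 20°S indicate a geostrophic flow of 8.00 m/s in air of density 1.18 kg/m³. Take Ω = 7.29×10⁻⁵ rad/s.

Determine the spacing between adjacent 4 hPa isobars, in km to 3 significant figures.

Coriolis parameter at 20°S:
f = 2Ω sin φ = 2 × 7.29×10⁻⁵ × sin 20° = 4.99×10⁻⁵ s⁻¹
Geostrophic balance rearranged: |∂P/∂n| = f ρ V_g
|∂P/∂n| = 4.99×10⁻⁵ × 1.18 × 8.00 = 4.71×10⁻⁴ Pa/m
Isobar spacing: Δn = ΔP/|∂P/∂n| = 400 Pa / 4.71×10⁻⁴ Pa/m = 849726 m ≈ 850 km

850 km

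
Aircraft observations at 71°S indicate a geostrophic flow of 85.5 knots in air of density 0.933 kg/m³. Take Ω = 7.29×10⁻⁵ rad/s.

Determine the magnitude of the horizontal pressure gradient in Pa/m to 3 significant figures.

Coriolis parameter at 71°S:
f = 2Ω sin φ = 2 × 7.29×10⁻⁵ × sin 71° = 1.38×10⁻⁴ s⁻¹
Wind speed in SI: 85.5 knots = 44.0 m/s
Geostrophic balance rearranged: |∂P/∂n| = f ρ V_g
|∂P/∂n| = 1.38×10⁻⁴ × 0.933 × 44.0 = 5.66×10⁻³ Pa/m

5.66×10⁻³ Pa/m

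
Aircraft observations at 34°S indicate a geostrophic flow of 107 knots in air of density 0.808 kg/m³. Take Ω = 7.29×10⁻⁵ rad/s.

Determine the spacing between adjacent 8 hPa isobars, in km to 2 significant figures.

220 km

Coriolis parameter at 34°S:
f = 2Ω sin φ = 2 × 7.29×10⁻⁵ × sin 34° = 8.15×10⁻⁵ s⁻¹
Wind speed in SI: 107 knots = 55.0 m/s
Geostrophic balance rearranged: |∂P/∂n| = f ρ V_g
|∂P/∂n| = 8.15×10⁻⁵ × 0.808 × 55.0 = 3.63×10⁻³ Pa/m
Isobar spacing: Δn = ΔP/|∂P/∂n| = 800 Pa / 3.63×10⁻³ Pa/m = 220616 m ≈ 220 km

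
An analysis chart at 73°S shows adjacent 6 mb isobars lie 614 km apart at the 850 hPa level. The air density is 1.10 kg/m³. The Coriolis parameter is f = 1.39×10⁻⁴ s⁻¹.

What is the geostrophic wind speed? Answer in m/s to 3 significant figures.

Pressure gradient: |∂P/∂n| = 600 Pa / 614000 m = 9.77×10⁻⁴ Pa/m
Geostrophic balance (pressure-gradient force = Coriolis force):
V_g = (1/(fρ)) |∂P/∂n| = 9.77×10⁻⁴ / (1.39×10⁻⁴ × 1.10) = 6.39 m/s

6.39 m/s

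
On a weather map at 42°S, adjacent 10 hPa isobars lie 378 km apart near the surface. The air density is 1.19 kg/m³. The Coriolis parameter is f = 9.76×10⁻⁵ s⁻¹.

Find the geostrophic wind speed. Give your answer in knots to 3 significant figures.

44.3 knots

Pressure gradient: |∂P/∂n| = 1000 Pa / 378000 m = 2.65×10⁻³ Pa/m
Geostrophic balance (pressure-gradient force = Coriolis force):
V_g = (1/(fρ)) |∂P/∂n| = 2.65×10⁻³ / (9.76×10⁻⁵ × 1.19) = 22.8 m/s
Converting: 22.8 m/s × 1.944 = 44.3 knots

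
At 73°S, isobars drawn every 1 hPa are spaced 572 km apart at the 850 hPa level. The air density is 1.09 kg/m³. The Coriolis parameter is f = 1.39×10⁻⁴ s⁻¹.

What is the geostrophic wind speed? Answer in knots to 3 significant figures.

2.24 knots

Pressure gradient: |∂P/∂n| = 100 Pa / 572000 m = 1.75×10⁻⁴ Pa/m
Geostrophic balance (pressure-gradient force = Coriolis force):
V_g = (1/(fρ)) |∂P/∂n| = 1.75×10⁻⁴ / (1.39×10⁻⁴ × 1.09) = 1.15 m/s
Converting: 1.15 m/s × 1.944 = 2.24 knots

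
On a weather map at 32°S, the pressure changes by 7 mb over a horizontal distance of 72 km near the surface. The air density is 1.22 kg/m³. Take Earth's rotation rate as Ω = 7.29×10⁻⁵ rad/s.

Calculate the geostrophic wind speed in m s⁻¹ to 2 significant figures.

100 m s⁻¹

Coriolis parameter at 32°S:
f = 2Ω sin φ = 2 × 7.29×10⁻⁵ × sin 32° = 7.73×10⁻⁵ s⁻¹
Pressure gradient: |∂P/∂n| = 700 Pa / 72000 m = 9.72×10⁻³ Pa/m
Geostrophic balance (pressure-gradient force = Coriolis force):
V_g = (1/(fρ)) |∂P/∂n| = 9.72×10⁻³ / (7.73×10⁻⁵ × 1.22) = 103 m/s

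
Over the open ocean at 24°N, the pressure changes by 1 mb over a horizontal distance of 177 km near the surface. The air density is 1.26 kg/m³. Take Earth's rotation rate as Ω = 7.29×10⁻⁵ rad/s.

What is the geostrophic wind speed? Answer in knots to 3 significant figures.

Coriolis parameter at 24°N:
f = 2Ω sin φ = 2 × 7.29×10⁻⁵ × sin 24° = 5.93×10⁻⁵ s⁻¹
Pressure gradient: |∂P/∂n| = 100 Pa / 177000 m = 5.65×10⁻⁴ Pa/m
Geostrophic balance (pressure-gradient force = Coriolis force):
V_g = (1/(fρ)) |∂P/∂n| = 5.65×10⁻⁴ / (5.93×10⁻⁵ × 1.26) = 7.56 m/s
Converting: 7.56 m/s × 1.944 = 14.7 knots

14.7 knots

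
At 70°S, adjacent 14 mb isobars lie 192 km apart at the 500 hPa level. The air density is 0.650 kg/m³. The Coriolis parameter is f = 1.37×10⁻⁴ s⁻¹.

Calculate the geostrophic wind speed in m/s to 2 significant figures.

Pressure gradient: |∂P/∂n| = 1400 Pa / 192000 m = 7.29×10⁻³ Pa/m
Geostrophic balance (pressure-gradient force = Coriolis force):
V_g = (1/(fρ)) |∂P/∂n| = 7.29×10⁻³ / (1.37×10⁻⁴ × 0.650) = 81.9 m/s

82 m/s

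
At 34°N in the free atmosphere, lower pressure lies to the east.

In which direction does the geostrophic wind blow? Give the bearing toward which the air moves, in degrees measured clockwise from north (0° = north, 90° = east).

180°

The pressure-gradient force points toward the east (bearing 090°).
Geostrophic balance: in the Northern Hemisphere the Coriolis force deflects motion to the right, so the geostrophic wind blows 90° to the right of the pressure-gradient force (low pressure on the left).
Rotating 090° by 90° clockwise gives 180° — the wind blows toward the south.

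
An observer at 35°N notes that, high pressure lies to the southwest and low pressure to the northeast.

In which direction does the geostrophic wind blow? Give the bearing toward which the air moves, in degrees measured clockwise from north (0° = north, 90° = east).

The pressure-gradient force points toward the northeast (bearing 045°).
Geostrophic balance: in the Northern Hemisphere the Coriolis force deflects motion to the right, so the geostrophic wind blows 90° to the right of the pressure-gradient force (low pressure on the left).
Rotating 045° by 90° clockwise gives 135° — the wind blows toward the southeast.

135°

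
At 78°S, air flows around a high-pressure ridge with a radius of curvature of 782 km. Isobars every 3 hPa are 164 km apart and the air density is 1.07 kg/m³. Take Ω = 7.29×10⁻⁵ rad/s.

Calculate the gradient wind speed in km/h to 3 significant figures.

49.2 km/h

Coriolis parameter at 78°S:
f = 2Ω sin φ = 2 × 7.29×10⁻⁵ × sin 78° = 1.43×10⁻⁴ s⁻¹
Pressure gradient: |∂P/∂n| = 300 Pa / 164000 m = 1.83×10⁻³ Pa/m
Geostrophic speed: V_g = |∂P/∂n|/(fρ) = 1.83×10⁻³/(1.43×10⁻⁴ × 1.07) = 12.0 m/s
Around a high, pressure-gradient force acts outward with centrifugal, so Coriolis balances both:
fV = (1/ρ)|∂P/∂n| + V²/R  →  V² − fR·V + fR·V_g = 0
With fR = 1.43×10⁻⁴ × 782×10³ m = 112 m/s:
V = [fR − √((fR)² − 4 fR V_g)]/2 = [112 − √(112² − 4×112×12)]/2 = 13.7 m/s
Supergeostrophic (V > V_g = 12 m/s), as expected around a high.
Converting: 13.7 m/s × 3.6 = 49.2 km/h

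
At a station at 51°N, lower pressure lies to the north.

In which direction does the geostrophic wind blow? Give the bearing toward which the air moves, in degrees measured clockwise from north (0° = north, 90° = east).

090°

The pressure-gradient force points toward the north (bearing 000°).
Geostrophic balance: in the Northern Hemisphere the Coriolis force deflects motion to the right, so the geostrophic wind blows 90° to the right of the pressure-gradient force (low pressure on the left).
Rotating 000° by 90° clockwise gives 090° — the wind blows toward the east.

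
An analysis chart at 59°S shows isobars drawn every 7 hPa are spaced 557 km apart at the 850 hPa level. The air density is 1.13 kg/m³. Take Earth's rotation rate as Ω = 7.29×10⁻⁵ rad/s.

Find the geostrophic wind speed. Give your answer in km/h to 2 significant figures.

Coriolis parameter at 59°S:
f = 2Ω sin φ = 2 × 7.29×10⁻⁵ × sin 59° = 1.25×10⁻⁴ s⁻¹
Pressure gradient: |∂P/∂n| = 700 Pa / 557000 m = 1.26×10⁻³ Pa/m
Geostrophic balance (pressure-gradient force = Coriolis force):
V_g = (1/(fρ)) |∂P/∂n| = 1.26×10⁻³ / (1.25×10⁻⁴ × 1.13) = 8.90 m/s
Converting: 8.90 m/s × 3.6 = 32 km/h

32 km/h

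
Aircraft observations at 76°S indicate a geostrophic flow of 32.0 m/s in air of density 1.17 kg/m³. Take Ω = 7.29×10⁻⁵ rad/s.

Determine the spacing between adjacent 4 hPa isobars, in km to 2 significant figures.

76 km

Coriolis parameter at 76°S:
f = 2Ω sin φ = 2 × 7.29×10⁻⁵ × sin 76° = 1.41×10⁻⁴ s⁻¹
Geostrophic balance rearranged: |∂P/∂n| = f ρ V_g
|∂P/∂n| = 1.41×10⁻⁴ × 1.17 × 32.0 = 5.30×10⁻³ Pa/m
Isobar spacing: Δn = ΔP/|∂P/∂n| = 400 Pa / 5.30×10⁻³ Pa/m = 75520 m ≈ 76 km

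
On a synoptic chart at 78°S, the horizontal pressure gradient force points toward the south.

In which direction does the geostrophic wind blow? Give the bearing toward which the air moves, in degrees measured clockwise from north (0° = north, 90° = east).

The pressure-gradient force points toward the south (bearing 180°).
Geostrophic balance: in the Southern Hemisphere the Coriolis force deflects motion to the left, so the geostrophic wind blows 90° to the left of the pressure-gradient force (low pressure on the right).
Rotating 180° by 90° counterclockwise gives 090° — the wind blows toward the east.

090°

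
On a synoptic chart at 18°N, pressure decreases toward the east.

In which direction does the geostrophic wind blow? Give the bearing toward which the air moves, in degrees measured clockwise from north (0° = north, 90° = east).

The pressure-gradient force points toward the east (bearing 090°).
Geostrophic balance: in the Northern Hemisphere the Coriolis force deflects motion to the right, so the geostrophic wind blows 90° to the right of the pressure-gradient force (low pressure on the left).
Rotating 090° by 90° clockwise gives 180° — the wind blows toward the south.

180°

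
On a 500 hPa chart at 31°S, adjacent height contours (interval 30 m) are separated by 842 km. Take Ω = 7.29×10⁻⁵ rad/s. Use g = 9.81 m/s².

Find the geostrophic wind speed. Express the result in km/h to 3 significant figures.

Coriolis parameter at 31°S:
f = 2Ω sin φ = 2 × 7.29×10⁻⁵ × sin 31° = 7.51×10⁻⁵ s⁻¹
Height gradient: |∂Z/∂n| = 30 m / 842000 m = 3.56×10⁻⁵
On a pressure surface, geostrophic balance gives V_g = (g/f)|∂Z/∂n|:
V_g = 9.81 × 3.56×10⁻⁵ / 7.51×10⁻⁵ = 4.65 m/s
Converting: 4.65 m/s × 3.6 = 16.8 km/h

16.8 km/h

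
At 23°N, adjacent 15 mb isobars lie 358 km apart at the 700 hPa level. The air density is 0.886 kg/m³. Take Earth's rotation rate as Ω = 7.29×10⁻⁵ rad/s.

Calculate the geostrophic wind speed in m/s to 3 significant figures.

83.0 m/s

Coriolis parameter at 23°N:
f = 2Ω sin φ = 2 × 7.29×10⁻⁵ × sin 23° = 5.70×10⁻⁵ s⁻¹
Pressure gradient: |∂P/∂n| = 1500 Pa / 358000 m = 4.19×10⁻³ Pa/m
Geostrophic balance (pressure-gradient force = Coriolis force):
V_g = (1/(fρ)) |∂P/∂n| = 4.19×10⁻³ / (5.70×10⁻⁵ × 0.886) = 83.0 m/s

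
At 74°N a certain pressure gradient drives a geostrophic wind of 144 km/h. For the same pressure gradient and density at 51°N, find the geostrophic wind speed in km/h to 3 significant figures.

With the same pressure gradient and density, V_g ∝ 1/f ∝ 1/sin φ.
V₂ = V₁ · sin φ₁ / sin φ₂ = 144 × sin 74° / sin 51°
V₂ = 144 × 0.9613/0.7771 = 178 km/h

178 km/h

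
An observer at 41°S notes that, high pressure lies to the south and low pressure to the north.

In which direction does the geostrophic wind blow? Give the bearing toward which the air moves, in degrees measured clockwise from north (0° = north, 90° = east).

270°

The pressure-gradient force points toward the north (bearing 000°).
Geostrophic balance: in the Southern Hemisphere the Coriolis force deflects motion to the left, so the geostrophic wind blows 90° to the left of the pressure-gradient force (low pressure on the right).
Rotating 000° by 90° counterclockwise gives 270° — the wind blows toward the west.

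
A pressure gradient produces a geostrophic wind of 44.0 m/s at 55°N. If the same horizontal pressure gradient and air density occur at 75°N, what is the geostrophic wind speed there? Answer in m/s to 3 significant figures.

With the same pressure gradient and density, V_g ∝ 1/f ∝ 1/sin φ.
V₂ = V₁ · sin φ₁ / sin φ₂ = 44.0 × sin 55° / sin 75°
V₂ = 44.0 × 0.8192/0.9659 = 37.3 m/s

37.3 m/s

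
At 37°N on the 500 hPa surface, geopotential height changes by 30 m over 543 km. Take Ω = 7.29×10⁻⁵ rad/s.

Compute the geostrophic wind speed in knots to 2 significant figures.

12 knots

Coriolis parameter at 37°N:
f = 2Ω sin φ = 2 × 7.29×10⁻⁵ × sin 37° = 8.77×10⁻⁵ s⁻¹
Height gradient: |∂Z/∂n| = 30 m / 543000 m = 5.52×10⁻⁵
On a pressure surface, geostrophic balance gives V_g = (g/f)|∂Z/∂n|:
V_g = 9.81 × 5.52×10⁻⁵ / 8.77×10⁻⁵ = 6.18 m/s
Converting: 6.18 m/s × 1.944 = 12 knots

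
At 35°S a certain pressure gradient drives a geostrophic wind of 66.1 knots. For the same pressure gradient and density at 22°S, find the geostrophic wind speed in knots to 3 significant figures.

101 knots

With the same pressure gradient and density, V_g ∝ 1/f ∝ 1/sin φ.
V₂ = V₁ · sin φ₁ / sin φ₂ = 66.1 × sin 35° / sin 22°
V₂ = 66.1 × 0.5736/0.3746 = 101 knots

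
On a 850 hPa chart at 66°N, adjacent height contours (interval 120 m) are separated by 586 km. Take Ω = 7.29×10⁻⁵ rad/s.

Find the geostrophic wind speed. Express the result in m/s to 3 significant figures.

15.1 m/s

Coriolis parameter at 66°N:
f = 2Ω sin φ = 2 × 7.29×10⁻⁵ × sin 66° = 1.33×10⁻⁴ s⁻¹
Height gradient: |∂Z/∂n| = 120 m / 586000 m = 2.05×10⁻⁴
On a pressure surface, geostrophic balance gives V_g = (g/f)|∂Z/∂n|:
V_g = 9.81 × 2.05×10⁻⁴ / 1.33×10⁻⁴ = 15.1 m/s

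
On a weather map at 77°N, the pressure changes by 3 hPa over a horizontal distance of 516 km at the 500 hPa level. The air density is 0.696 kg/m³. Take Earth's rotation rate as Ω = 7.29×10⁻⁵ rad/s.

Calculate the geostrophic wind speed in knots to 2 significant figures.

Coriolis parameter at 77°N:
f = 2Ω sin φ = 2 × 7.29×10⁻⁵ × sin 77° = 1.42×10⁻⁴ s⁻¹
Pressure gradient: |∂P/∂n| = 300 Pa / 516000 m = 5.81×10⁻⁴ Pa/m
Geostrophic balance (pressure-gradient force = Coriolis force):
V_g = (1/(fρ)) |∂P/∂n| = 5.81×10⁻⁴ / (1.42×10⁻⁴ × 0.696) = 5.88 m/s
Converting: 5.88 m/s × 1.944 = 11 knots

11 knots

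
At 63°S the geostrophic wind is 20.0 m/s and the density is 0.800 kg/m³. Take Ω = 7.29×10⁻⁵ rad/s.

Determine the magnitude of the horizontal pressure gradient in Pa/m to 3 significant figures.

Coriolis parameter at 63°S:
f = 2Ω sin φ = 2 × 7.29×10⁻⁵ × sin 63° = 1.30×10⁻⁴ s⁻¹
Geostrophic balance rearranged: |∂P/∂n| = f ρ V_g
|∂P/∂n| = 1.30×10⁻⁴ × 0.800 × 20.0 = 2.08×10⁻³ Pa/m

2.08×10⁻³ Pa/m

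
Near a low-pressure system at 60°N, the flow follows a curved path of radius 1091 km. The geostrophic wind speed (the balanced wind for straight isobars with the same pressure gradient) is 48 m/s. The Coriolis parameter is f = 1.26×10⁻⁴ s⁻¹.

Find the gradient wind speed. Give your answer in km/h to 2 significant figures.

140 km/h

Around a low, centrifugal force acts outward with Coriolis, so pressure-gradient force balances both:
(1/ρ)|∂P/∂n| = fV + V²/R  →  V² + fR·V − fR·V_g = 0
With fR = 1.26×10⁻⁴ × 1091×10³ m = 137 m/s:
V = [−fR + √((fR)² + 4 fR V_g)]/2 = [−137 + √(137² + 4×137×48)]/2 = 37.7 m/s
Subgeostrophic (V < V_g = 48 m/s), as expected around a low.
Converting: 37.7 m/s × 3.6 = 140 km/h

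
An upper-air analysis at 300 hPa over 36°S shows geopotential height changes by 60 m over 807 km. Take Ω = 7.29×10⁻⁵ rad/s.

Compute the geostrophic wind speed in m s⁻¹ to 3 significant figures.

8.51 m s⁻¹

Coriolis parameter at 36°S:
f = 2Ω sin φ = 2 × 7.29×10⁻⁵ × sin 36° = 8.57×10⁻⁵ s⁻¹
Height gradient: |∂Z/∂n| = 60 m / 807000 m = 7.43×10⁻⁵
On a pressure surface, geostrophic balance gives V_g = (g/f)|∂Z/∂n|:
V_g = 9.81 × 7.43×10⁻⁵ / 8.57×10⁻⁵ = 8.51 m/s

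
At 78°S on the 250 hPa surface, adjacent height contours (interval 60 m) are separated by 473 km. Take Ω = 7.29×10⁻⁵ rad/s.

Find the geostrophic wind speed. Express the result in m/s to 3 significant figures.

8.73 m/s

Coriolis parameter at 78°S:
f = 2Ω sin φ = 2 × 7.29×10⁻⁵ × sin 78° = 1.43×10⁻⁴ s⁻¹
Height gradient: |∂Z/∂n| = 60 m / 473000 m = 1.27×10⁻⁴
On a pressure surface, geostrophic balance gives V_g = (g/f)|∂Z/∂n|:
V_g = 9.81 × 1.27×10⁻⁴ / 1.43×10⁻⁴ = 8.73 m/s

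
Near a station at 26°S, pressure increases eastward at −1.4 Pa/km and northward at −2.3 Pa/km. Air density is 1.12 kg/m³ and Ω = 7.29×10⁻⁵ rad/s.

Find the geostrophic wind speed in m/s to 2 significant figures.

Coriolis parameter at 26°S:
f = 2Ω sin φ = 2 × 7.29×10⁻⁵ × sin 26° = 6.39×10⁻⁵ s⁻¹
In the Southern Hemisphere f is negative: f = −6.39×10⁻⁵ s⁻¹.
Component geostrophic relations (x east, y north):
u_g = −(1/(fρ)) ∂P/∂y,  v_g = (1/(fρ)) ∂P/∂x
u_g = −(−2.3×10⁻³)/(−6.39×10⁻⁵ × 1.12) = −32.1 m/s;  v_g = (−1.4×10⁻³)/(−6.39×10⁻⁵ × 1.12) = 19.6 m/s
|V_g| = √(u_g² + v_g²) = 37.6 m/s

38 m/s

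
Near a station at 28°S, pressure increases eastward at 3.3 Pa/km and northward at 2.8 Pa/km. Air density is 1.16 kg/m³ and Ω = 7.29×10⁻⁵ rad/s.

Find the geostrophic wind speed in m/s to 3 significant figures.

54.5 m/s

Coriolis parameter at 28°S:
f = 2Ω sin φ = 2 × 7.29×10⁻⁵ × sin 28° = 6.84×10⁻⁵ s⁻¹
In the Southern Hemisphere f is negative: f = −6.84×10⁻⁵ s⁻¹.
Component geostrophic relations (x east, y north):
u_g = −(1/(fρ)) ∂P/∂y,  v_g = (1/(fρ)) ∂P/∂x
u_g = −(2.8×10⁻³)/(−6.84×10⁻⁵ × 1.16) = 35.3 m/s;  v_g = (3.3×10⁻³)/(−6.84×10⁻⁵ × 1.16) = −41.6 m/s
|V_g| = √(u_g² + v_g²) = 54.5 m/s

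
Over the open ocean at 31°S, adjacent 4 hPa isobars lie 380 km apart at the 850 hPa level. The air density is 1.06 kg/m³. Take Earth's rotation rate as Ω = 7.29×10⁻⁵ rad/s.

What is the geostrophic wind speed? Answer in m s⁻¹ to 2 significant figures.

13 m s⁻¹

Coriolis parameter at 31°S:
f = 2Ω sin φ = 2 × 7.29×10⁻⁵ × sin 31° = 7.51×10⁻⁵ s⁻¹
Pressure gradient: |∂P/∂n| = 400 Pa / 380000 m = 1.05×10⁻³ Pa/m
Geostrophic balance (pressure-gradient force = Coriolis force):
V_g = (1/(fρ)) |∂P/∂n| = 1.05×10⁻³ / (7.51×10⁻⁵ × 1.06) = 13.2 m/s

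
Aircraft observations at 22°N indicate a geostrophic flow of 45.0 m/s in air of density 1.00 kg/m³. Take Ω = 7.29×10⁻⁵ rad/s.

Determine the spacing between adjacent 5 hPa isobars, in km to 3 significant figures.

Coriolis parameter at 22°N:
f = 2Ω sin φ = 2 × 7.29×10⁻⁵ × sin 22° = 5.46×10⁻⁵ s⁻¹
Geostrophic balance rearranged: |∂P/∂n| = f ρ V_g
|∂P/∂n| = 5.46×10⁻⁵ × 1.00 × 45.0 = 2.46×10⁻³ Pa/m
Isobar spacing: Δn = ΔP/|∂P/∂n| = 500 Pa / 2.46×10⁻³ Pa/m = 203434 m ≈ 203 km

203 km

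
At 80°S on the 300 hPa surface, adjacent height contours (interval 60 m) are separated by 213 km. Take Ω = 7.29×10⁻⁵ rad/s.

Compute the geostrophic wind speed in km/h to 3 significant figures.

Coriolis parameter at 80°S:
f = 2Ω sin φ = 2 × 7.29×10⁻⁵ × sin 80° = 1.44×10⁻⁴ s⁻¹
Height gradient: |∂Z/∂n| = 60 m / 213000 m = 2.82×10⁻⁴
On a pressure surface, geostrophic balance gives V_g = (g/f)|∂Z/∂n|:
V_g = 9.81 × 2.82×10⁻⁴ / 1.44×10⁻⁴ = 19.2 m/s
Converting: 19.2 m/s × 3.6 = 69.3 km/h

69.3 km/h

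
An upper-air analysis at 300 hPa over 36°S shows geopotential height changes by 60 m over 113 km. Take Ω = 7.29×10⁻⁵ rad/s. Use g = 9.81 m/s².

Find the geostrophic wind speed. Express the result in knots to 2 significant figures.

Coriolis parameter at 36°S:
f = 2Ω sin φ = 2 × 7.29×10⁻⁵ × sin 36° = 8.57×10⁻⁵ s⁻¹
Height gradient: |∂Z/∂n| = 60 m / 113000 m = 5.31×10⁻⁴
On a pressure surface, geostrophic balance gives V_g = (g/f)|∂Z/∂n|:
V_g = 9.81 × 5.31×10⁻⁴ / 8.57×10⁻⁵ = 60.8 m/s
Converting: 60.8 m/s × 1.944 = 120 knots

120 knots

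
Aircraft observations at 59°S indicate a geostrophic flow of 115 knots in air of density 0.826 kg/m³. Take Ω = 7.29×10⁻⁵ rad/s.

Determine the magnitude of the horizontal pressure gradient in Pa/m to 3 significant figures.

Coriolis parameter at 59°S:
f = 2Ω sin φ = 2 × 7.29×10⁻⁵ × sin 59° = 1.25×10⁻⁴ s⁻¹
Wind speed in SI: 115 knots = 59.2 m/s
Geostrophic balance rearranged: |∂P/∂n| = f ρ V_g
|∂P/∂n| = 1.25×10⁻⁴ × 0.826 × 59.2 = 6.11×10⁻³ Pa/m

6.11×10⁻³ Pa/m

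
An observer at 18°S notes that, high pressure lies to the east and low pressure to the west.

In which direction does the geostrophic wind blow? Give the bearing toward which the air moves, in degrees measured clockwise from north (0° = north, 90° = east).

The pressure-gradient force points toward the west (bearing 270°).
Geostrophic balance: in the Southern Hemisphere the Coriolis force deflects motion to the left, so the geostrophic wind blows 90° to the left of the pressure-gradient force (low pressure on the right).
Rotating 270° by 90° counterclockwise gives 180° — the wind blows toward the south.

180°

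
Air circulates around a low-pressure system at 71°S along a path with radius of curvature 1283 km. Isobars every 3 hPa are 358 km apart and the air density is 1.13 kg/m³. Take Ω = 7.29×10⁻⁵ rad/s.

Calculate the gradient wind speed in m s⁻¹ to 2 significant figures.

5.2 m s⁻¹

Coriolis parameter at 71°S:
f = 2Ω sin φ = 2 × 7.29×10⁻⁵ × sin 71° = 1.38×10⁻⁴ s⁻¹
Pressure gradient: |∂P/∂n| = 300 Pa / 358000 m = 8.38×10⁻⁴ Pa/m
Geostrophic speed: V_g = |∂P/∂n|/(fρ) = 8.38×10⁻⁴/(1.38×10⁻⁴ × 1.13) = 5.38 m/s
Around a low, centrifugal force acts outward with Coriolis, so pressure-gradient force balances both:
(1/ρ)|∂P/∂n| = fV + V²/R  →  V² + fR·V − fR·V_g = 0
With fR = 1.38×10⁻⁴ × 1283×10³ m = 177 m/s:
V = [−fR + √((fR)² + 4 fR V_g)]/2 = [−177 + √(177² + 4×177×5.38)]/2 = 5.23 m/s
Subgeostrophic (V < V_g = 5.38 m/s), as expected around a low.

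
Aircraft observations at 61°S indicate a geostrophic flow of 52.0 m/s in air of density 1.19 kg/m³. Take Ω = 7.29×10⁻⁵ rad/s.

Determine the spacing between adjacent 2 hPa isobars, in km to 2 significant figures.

25 km

Coriolis parameter at 61°S:
f = 2Ω sin φ = 2 × 7.29×10⁻⁵ × sin 61° = 1.28×10⁻⁴ s⁻¹
Geostrophic balance rearranged: |∂P/∂n| = f ρ V_g
|∂P/∂n| = 1.28×10⁻⁴ × 1.19 × 52.0 = 7.89×10⁻³ Pa/m
Isobar spacing: Δn = ΔP/|∂P/∂n| = 200 Pa / 7.89×10⁻³ Pa/m = 25346 m ≈ 25 km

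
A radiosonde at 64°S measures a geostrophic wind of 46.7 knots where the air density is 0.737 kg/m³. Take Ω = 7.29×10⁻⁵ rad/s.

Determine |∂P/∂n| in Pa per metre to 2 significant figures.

Coriolis parameter at 64°S:
f = 2Ω sin φ = 2 × 7.29×10⁻⁵ × sin 64° = 1.31×10⁻⁴ s⁻¹
Wind speed in SI: 46.7 knots = 24.0 m/s
Geostrophic balance rearranged: |∂P/∂n| = f ρ V_g
|∂P/∂n| = 1.31×10⁻⁴ × 0.737 × 24.0 = 2.32×10⁻³ Pa/m

2.3×10⁻³ Pa/m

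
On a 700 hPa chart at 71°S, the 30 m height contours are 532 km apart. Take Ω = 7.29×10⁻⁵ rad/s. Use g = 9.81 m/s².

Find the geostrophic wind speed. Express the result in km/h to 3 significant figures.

14.4 km/h

Coriolis parameter at 71°S:
f = 2Ω sin φ = 2 × 7.29×10⁻⁵ × sin 71° = 1.38×10⁻⁴ s⁻¹
Height gradient: |∂Z/∂n| = 30 m / 532000 m = 5.64×10⁻⁵
On a pressure surface, geostrophic balance gives V_g = (g/f)|∂Z/∂n|:
V_g = 9.81 × 5.64×10⁻⁵ / 1.38×10⁻⁴ = 4.01 m/s
Converting: 4.01 m/s × 3.6 = 14.4 km/h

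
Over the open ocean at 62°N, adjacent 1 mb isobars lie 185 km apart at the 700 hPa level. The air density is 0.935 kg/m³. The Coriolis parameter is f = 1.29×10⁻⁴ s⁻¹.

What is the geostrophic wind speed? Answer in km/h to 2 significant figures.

16 km/h

Pressure gradient: |∂P/∂n| = 100 Pa / 185000 m = 5.41×10⁻⁴ Pa/m
Geostrophic balance (pressure-gradient force = Coriolis force):
V_g = (1/(fρ)) |∂P/∂n| = 5.41×10⁻⁴ / (1.29×10⁻⁴ × 0.935) = 4.48 m/s
Converting: 4.48 m/s × 3.6 = 16 km/h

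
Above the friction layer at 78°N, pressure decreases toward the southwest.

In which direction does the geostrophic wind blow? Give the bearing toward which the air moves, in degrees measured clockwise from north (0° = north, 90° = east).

315°

The pressure-gradient force points toward the southwest (bearing 225°).
Geostrophic balance: in the Northern Hemisphere the Coriolis force deflects motion to the right, so the geostrophic wind blows 90° to the right of the pressure-gradient force (low pressure on the left).
Rotating 225° by 90° clockwise gives 315° — the wind blows toward the northwest.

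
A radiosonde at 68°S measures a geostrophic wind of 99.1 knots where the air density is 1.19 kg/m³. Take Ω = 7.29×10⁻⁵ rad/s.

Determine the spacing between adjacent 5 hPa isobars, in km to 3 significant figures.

61.0 km

Coriolis parameter at 68°S:
f = 2Ω sin φ = 2 × 7.29×10⁻⁵ × sin 68° = 1.35×10⁻⁴ s⁻¹
Wind speed in SI: 99.1 knots = 51.0 m/s
Geostrophic balance rearranged: |∂P/∂n| = f ρ V_g
|∂P/∂n| = 1.35×10⁻⁴ × 1.19 × 51.0 = 8.20×10⁻³ Pa/m
Isobar spacing: Δn = ΔP/|∂P/∂n| = 500 Pa / 8.20×10⁻³ Pa/m = 60966 m ≈ 61.0 km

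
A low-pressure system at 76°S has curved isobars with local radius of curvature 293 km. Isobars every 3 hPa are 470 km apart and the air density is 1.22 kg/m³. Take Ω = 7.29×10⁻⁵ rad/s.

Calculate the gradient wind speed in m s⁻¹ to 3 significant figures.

Coriolis parameter at 76°S:
f = 2Ω sin φ = 2 × 7.29×10⁻⁵ × sin 76° = 1.41×10⁻⁴ s⁻¹
Pressure gradient: |∂P/∂n| = 300 Pa / 470000 m = 6.38×10⁻⁴ Pa/m
Geostrophic speed: V_g = |∂P/∂n|/(fρ) = 6.38×10⁻⁴/(1.41×10⁻⁴ × 1.22) = 3.70 m/s
Around a low, centrifugal force acts outward with Coriolis, so pressure-gradient force balances both:
(1/ρ)|∂P/∂n| = fV + V²/R  →  V² + fR·V − fR·V_g = 0
With fR = 1.41×10⁻⁴ × 293×10³ m = 41.5 m/s:
V = [−fR + √((fR)² + 4 fR V_g)]/2 = [−41.5 + √(41.5² + 4×41.5×3.7)]/2 = 3.42 m/s
Subgeostrophic (V < V_g = 3.7 m/s), as expected around a low.

3.42 m s⁻¹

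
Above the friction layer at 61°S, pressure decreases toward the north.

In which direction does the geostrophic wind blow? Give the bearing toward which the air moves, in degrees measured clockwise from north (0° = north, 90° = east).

The pressure-gradient force points toward the north (bearing 000°).
Geostrophic balance: in the Southern Hemisphere the Coriolis force deflects motion to the left, so the geostrophic wind blows 90° to the left of the pressure-gradient force (low pressure on the right).
Rotating 000° by 90° counterclockwise gives 270° — the wind blows toward the west.

270°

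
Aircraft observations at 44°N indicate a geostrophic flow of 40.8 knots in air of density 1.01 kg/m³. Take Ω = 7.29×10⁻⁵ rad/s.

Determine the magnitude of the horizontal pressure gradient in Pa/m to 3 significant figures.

Coriolis parameter at 44°N:
f = 2Ω sin φ = 2 × 7.29×10⁻⁵ × sin 44° = 1.01×10⁻⁴ s⁻¹
Wind speed in SI: 40.8 knots = 21.0 m/s
Geostrophic balance rearranged: |∂P/∂n| = f ρ V_g
|∂P/∂n| = 1.01×10⁻⁴ × 1.01 × 21.0 = 2.15×10⁻³ Pa/m

2.15×10⁻³ Pa/m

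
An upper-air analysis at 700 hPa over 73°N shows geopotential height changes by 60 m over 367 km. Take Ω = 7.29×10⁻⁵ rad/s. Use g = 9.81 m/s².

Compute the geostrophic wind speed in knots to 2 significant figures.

Coriolis parameter at 73°N:
f = 2Ω sin φ = 2 × 7.29×10⁻⁵ × sin 73° = 1.39×10⁻⁴ s⁻¹
Height gradient: |∂Z/∂n| = 60 m / 367000 m = 1.63×10⁻⁴
On a pressure surface, geostrophic balance gives V_g = (g/f)|∂Z/∂n|:
V_g = 9.81 × 1.63×10⁻⁴ / 1.39×10⁻⁴ = 11.5 m/s
Converting: 11.5 m/s × 1.944 = 22 knots

22 knots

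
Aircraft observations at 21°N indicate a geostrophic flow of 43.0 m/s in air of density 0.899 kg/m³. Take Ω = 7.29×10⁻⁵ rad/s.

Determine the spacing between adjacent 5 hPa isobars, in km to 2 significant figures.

Coriolis parameter at 21°N:
f = 2Ω sin φ = 2 × 7.29×10⁻⁵ × sin 21° = 5.23×10⁻⁵ s⁻¹
Geostrophic balance rearranged: |∂P/∂n| = f ρ V_g
|∂P/∂n| = 5.23×10⁻⁵ × 0.899 × 43.0 = 2.02×10⁻³ Pa/m
Isobar spacing: Δn = ΔP/|∂P/∂n| = 500 Pa / 2.02×10⁻³ Pa/m = 247546 m ≈ 250 km

250 km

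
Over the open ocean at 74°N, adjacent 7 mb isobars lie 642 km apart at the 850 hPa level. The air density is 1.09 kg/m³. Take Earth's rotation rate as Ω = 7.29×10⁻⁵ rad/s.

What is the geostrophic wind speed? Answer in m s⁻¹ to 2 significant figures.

7.1 m s⁻¹

Coriolis parameter at 74°N:
f = 2Ω sin φ = 2 × 7.29×10⁻⁵ × sin 74° = 1.40×10⁻⁴ s⁻¹
Pressure gradient: |∂P/∂n| = 700 Pa / 642000 m = 1.09×10⁻³ Pa/m
Geostrophic balance (pressure-gradient force = Coriolis force):
V_g = (1/(fρ)) |∂P/∂n| = 1.09×10⁻³ / (1.40×10⁻⁴ × 1.09) = 7.14 m/s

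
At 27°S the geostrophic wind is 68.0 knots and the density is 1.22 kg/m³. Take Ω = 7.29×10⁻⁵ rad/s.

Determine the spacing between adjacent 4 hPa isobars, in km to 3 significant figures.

Coriolis parameter at 27°S:
f = 2Ω sin φ = 2 × 7.29×10⁻⁵ × sin 27° = 6.62×10⁻⁵ s⁻¹
Wind speed in SI: 68.0 knots = 35.0 m/s
Geostrophic balance rearranged: |∂P/∂n| = f ρ V_g
|∂P/∂n| = 6.62×10⁻⁵ × 1.22 × 35.0 = 2.82×10⁻³ Pa/m
Isobar spacing: Δn = ΔP/|∂P/∂n| = 400 Pa / 2.82×10⁻³ Pa/m = 141595 m ≈ 142 km

142 km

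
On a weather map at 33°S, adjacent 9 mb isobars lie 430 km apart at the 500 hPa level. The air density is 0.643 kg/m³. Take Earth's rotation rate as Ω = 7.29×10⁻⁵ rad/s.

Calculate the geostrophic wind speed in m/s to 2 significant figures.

Coriolis parameter at 33°S:
f = 2Ω sin φ = 2 × 7.29×10⁻⁵ × sin 33° = 7.94×10⁻⁵ s⁻¹
Pressure gradient: |∂P/∂n| = 900 Pa / 430000 m = 2.09×10⁻³ Pa/m
Geostrophic balance (pressure-gradient force = Coriolis force):
V_g = (1/(fρ)) |∂P/∂n| = 2.09×10⁻³ / (7.94×10⁻⁵ × 0.643) = 41.0 m/s

41 m/s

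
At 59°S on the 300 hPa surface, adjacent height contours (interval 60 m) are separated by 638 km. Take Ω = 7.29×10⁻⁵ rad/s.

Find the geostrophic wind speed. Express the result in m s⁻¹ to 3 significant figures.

Coriolis parameter at 59°S:
f = 2Ω sin φ = 2 × 7.29×10⁻⁵ × sin 59° = 1.25×10⁻⁴ s⁻¹
Height gradient: |∂Z/∂n| = 60 m / 638000 m = 9.40×10⁻⁵
On a pressure surface, geostrophic balance gives V_g = (g/f)|∂Z/∂n|:
V_g = 9.81 × 9.40×10⁻⁵ / 1.25×10⁻⁴ = 7.38 m/s

7.38 m s⁻¹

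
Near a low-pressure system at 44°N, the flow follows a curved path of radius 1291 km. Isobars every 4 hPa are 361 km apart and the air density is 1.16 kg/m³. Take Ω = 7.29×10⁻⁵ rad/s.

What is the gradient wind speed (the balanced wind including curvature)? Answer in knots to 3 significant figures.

17.2 knots

Coriolis parameter at 44°N:
f = 2Ω sin φ = 2 × 7.29×10⁻⁵ × sin 44° = 1.01×10⁻⁴ s⁻¹
Pressure gradient: |∂P/∂n| = 400 Pa / 361000 m = 1.11×10⁻³ Pa/m
Geostrophic speed: V_g = |∂P/∂n|/(fρ) = 1.11×10⁻³/(1.01×10⁻⁴ × 1.16) = 9.43 m/s
Around a low, centrifugal force acts outward with Coriolis, so pressure-gradient force balances both:
(1/ρ)|∂P/∂n| = fV + V²/R  →  V² + fR·V − fR·V_g = 0
With fR = 1.01×10⁻⁴ × 1291×10³ m = 131 m/s:
V = [−fR + √((fR)² + 4 fR V_g)]/2 = [−131 + √(131² + 4×131×9.43)]/2 = 8.83 m/s
Subgeostrophic (V < V_g = 9.43 m/s), as expected around a low.
Converting: 8.83 m/s × 1.944 = 17.2 knots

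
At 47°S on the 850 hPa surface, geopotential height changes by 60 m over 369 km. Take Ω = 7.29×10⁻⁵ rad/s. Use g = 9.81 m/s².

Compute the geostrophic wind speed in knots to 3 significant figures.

29.1 knots

Coriolis parameter at 47°S:
f = 2Ω sin φ = 2 × 7.29×10⁻⁵ × sin 47° = 1.07×10⁻⁴ s⁻¹
Height gradient: |∂Z/∂n| = 60 m / 369000 m = 1.63×10⁻⁴
On a pressure surface, geostrophic balance gives V_g = (g/f)|∂Z/∂n|:
V_g = 9.81 × 1.63×10⁻⁴ / 1.07×10⁻⁴ = 15.0 m/s
Converting: 15.0 m/s × 1.944 = 29.1 knots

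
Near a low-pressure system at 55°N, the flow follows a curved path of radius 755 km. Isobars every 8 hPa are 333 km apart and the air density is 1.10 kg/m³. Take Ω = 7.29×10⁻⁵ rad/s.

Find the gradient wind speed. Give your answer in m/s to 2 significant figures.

16 m/s

Coriolis parameter at 55°N:
f = 2Ω sin φ = 2 × 7.29×10⁻⁵ × sin 55° = 1.19×10⁻⁴ s⁻¹
Pressure gradient: |∂P/∂n| = 800 Pa / 333000 m = 2.40×10⁻³ Pa/m
Geostrophic speed: V_g = |∂P/∂n|/(fρ) = 2.40×10⁻³/(1.19×10⁻⁴ × 1.10) = 18.3 m/s
Around a low, centrifugal force acts outward with Coriolis, so pressure-gradient force balances both:
(1/ρ)|∂P/∂n| = fV + V²/R  →  V² + fR·V − fR·V_g = 0
With fR = 1.19×10⁻⁴ × 755×10³ m = 90.2 m/s:
V = [−fR + √((fR)² + 4 fR V_g)]/2 = [−90.2 + √(90.2² + 4×90.2×18.3)]/2 = 15.6 m/s
Subgeostrophic (V < V_g = 18.3 m/s), as expected around a low.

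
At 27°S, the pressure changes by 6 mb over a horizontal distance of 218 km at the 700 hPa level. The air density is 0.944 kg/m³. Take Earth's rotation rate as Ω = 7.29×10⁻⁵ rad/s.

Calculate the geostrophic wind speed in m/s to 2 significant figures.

44 m/s

Coriolis parameter at 27°S:
f = 2Ω sin φ = 2 × 7.29×10⁻⁵ × sin 27° = 6.62×10⁻⁵ s⁻¹
Pressure gradient: |∂P/∂n| = 600 Pa / 218000 m = 2.75×10⁻³ Pa/m
Geostrophic balance (pressure-gradient force = Coriolis force):
V_g = (1/(fρ)) |∂P/∂n| = 2.75×10⁻³ / (6.62×10⁻⁵ × 0.944) = 44.0 m/s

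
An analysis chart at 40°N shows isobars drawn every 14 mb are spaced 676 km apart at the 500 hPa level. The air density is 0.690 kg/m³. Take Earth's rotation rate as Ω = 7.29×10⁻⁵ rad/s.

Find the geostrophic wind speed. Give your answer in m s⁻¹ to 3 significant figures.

32.0 m s⁻¹

Coriolis parameter at 40°N:
f = 2Ω sin φ = 2 × 7.29×10⁻⁵ × sin 40° = 9.37×10⁻⁵ s⁻¹
Pressure gradient: |∂P/∂n| = 1400 Pa / 676000 m = 2.07×10⁻³ Pa/m
Geostrophic balance (pressure-gradient force = Coriolis force):
V_g = (1/(fρ)) |∂P/∂n| = 2.07×10⁻³ / (9.37×10⁻⁵ × 0.690) = 32.0 m/s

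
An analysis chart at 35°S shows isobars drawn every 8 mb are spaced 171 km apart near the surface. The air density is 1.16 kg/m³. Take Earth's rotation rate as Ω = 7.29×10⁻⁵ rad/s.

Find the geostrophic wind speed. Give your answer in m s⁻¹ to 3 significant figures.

48.2 m s⁻¹

Coriolis parameter at 35°S:
f = 2Ω sin φ = 2 × 7.29×10⁻⁵ × sin 35° = 8.36×10⁻⁵ s⁻¹
Pressure gradient: |∂P/∂n| = 800 Pa / 171000 m = 4.68×10⁻³ Pa/m
Geostrophic balance (pressure-gradient force = Coriolis force):
V_g = (1/(fρ)) |∂P/∂n| = 4.68×10⁻³ / (8.36×10⁻⁵ × 1.16) = 48.2 m/s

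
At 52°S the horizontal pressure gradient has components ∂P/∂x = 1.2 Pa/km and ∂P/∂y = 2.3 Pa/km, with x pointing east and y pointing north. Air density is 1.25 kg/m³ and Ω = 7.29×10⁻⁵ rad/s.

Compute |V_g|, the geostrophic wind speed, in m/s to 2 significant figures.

18 m/s

Coriolis parameter at 52°S:
f = 2Ω sin φ = 2 × 7.29×10⁻⁵ × sin 52° = 1.15×10⁻⁴ s⁻¹
In the Southern Hemisphere f is negative: f = −1.15×10⁻⁴ s⁻¹.
Component geostrophic relations (x east, y north):
u_g = −(1/(fρ)) ∂P/∂y,  v_g = (1/(fρ)) ∂P/∂x
u_g = −(2.3×10⁻³)/(−1.15×10⁻⁴ × 1.25) = 16.0 m/s;  v_g = (1.2×10⁻³)/(−1.15×10⁻⁴ × 1.25) = −8.36 m/s
|V_g| = √(u_g² + v_g²) = 18.1 m/s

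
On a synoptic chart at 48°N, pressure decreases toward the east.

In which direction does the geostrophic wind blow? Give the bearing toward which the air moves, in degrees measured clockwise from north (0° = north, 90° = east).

180°

The pressure-gradient force points toward the east (bearing 090°).
Geostrophic balance: in the Northern Hemisphere the Coriolis force deflects motion to the right, so the geostrophic wind blows 90° to the right of the pressure-gradient force (low pressure on the left).
Rotating 090° by 90° clockwise gives 180° — the wind blows toward the south.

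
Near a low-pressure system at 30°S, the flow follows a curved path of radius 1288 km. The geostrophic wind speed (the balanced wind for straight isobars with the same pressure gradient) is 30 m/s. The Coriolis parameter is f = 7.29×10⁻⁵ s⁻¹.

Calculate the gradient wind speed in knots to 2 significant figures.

46 knots

Around a low, centrifugal force acts outward with Coriolis, so pressure-gradient force balances both:
(1/ρ)|∂P/∂n| = fV + V²/R  →  V² + fR·V − fR·V_g = 0
With fR = 7.29×10⁻⁵ × 1288×10³ m = 93.9 m/s:
V = [−fR + √((fR)² + 4 fR V_g)]/2 = [−93.9 + √(93.9² + 4×93.9×30)]/2 = 23.9 m/s
Subgeostrophic (V < V_g = 30 m/s), as expected around a low.
Converting: 23.9 m/s × 1.944 = 46 knots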